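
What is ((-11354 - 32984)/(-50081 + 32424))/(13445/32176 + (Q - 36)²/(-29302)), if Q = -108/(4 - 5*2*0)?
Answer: 426559226912/47972780039 ≈ 8.8917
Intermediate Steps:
Q = -27 (Q = -108/(4 - 10*0) = -108/(4 + 0) = -108/4 = -108*¼ = -27)
((-11354 - 32984)/(-50081 + 32424))/(13445/32176 + (Q - 36)²/(-29302)) = ((-11354 - 32984)/(-50081 + 32424))/(13445/32176 + (-27 - 36)²/(-29302)) = (-44338/(-17657))/(13445*(1/32176) + (-63)²*(-1/29302)) = (-44338*(-1/17657))/(13445/32176 + 3969*(-1/29302)) = 44338/(17657*(13445/32176 - 81/598)) = 44338/(17657*(2716927/9620624)) = (44338/17657)*(9620624/2716927) = 426559226912/47972780039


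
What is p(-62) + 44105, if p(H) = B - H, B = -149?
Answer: 44018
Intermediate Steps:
p(H) = -149 - H
p(-62) + 44105 = (-149 - 1*(-62)) + 44105 = (-149 + 62) + 44105 = -87 + 44105 = 44018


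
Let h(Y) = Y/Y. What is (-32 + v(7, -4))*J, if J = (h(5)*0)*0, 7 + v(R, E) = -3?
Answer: 0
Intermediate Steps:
h(Y) = 1
v(R, E) = -10 (v(R, E) = -7 - 3 = -10)
J = 0 (J = (1*0)*0 = 0*0 = 0)
(-32 + v(7, -4))*J = (-32 - 10)*0 = -42*0 = 0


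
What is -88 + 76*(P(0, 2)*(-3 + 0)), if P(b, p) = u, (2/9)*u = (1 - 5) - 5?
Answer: 9146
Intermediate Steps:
u = -81/2 (u = 9*((1 - 5) - 5)/2 = 9*(-4 - 5)/2 = (9/2)*(-9) = -81/2 ≈ -40.500)
P(b, p) = -81/2
-88 + 76*(P(0, 2)*(-3 + 0)) = -88 + 76*(-81*(-3 + 0)/2) = -88 + 76*(-81/2*(-3)) = -88 + 76*(243/2) = -88 + 9234 = 9146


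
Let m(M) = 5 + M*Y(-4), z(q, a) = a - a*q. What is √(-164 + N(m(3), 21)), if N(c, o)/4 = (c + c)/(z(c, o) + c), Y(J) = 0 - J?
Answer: 6*I*√464783/319 ≈ 12.823*I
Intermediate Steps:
Y(J) = -J
z(q, a) = a - a*q
m(M) = 5 + 4*M (m(M) = 5 + M*(-1*(-4)) = 5 + M*4 = 5 + 4*M)
N(c, o) = 8*c/(c + o*(1 - c)) (N(c, o) = 4*((c + c)/(o*(1 - c) + c)) = 4*((2*c)/(c + o*(1 - c))) = 4*(2*c/(c + o*(1 - c))) = 8*c/(c + o*(1 - c)))
√(-164 + N(m(3), 21)) = √(-164 + 8*(5 + 4*3)/((5 + 4*3) - 1*21*(-1 + (5 + 4*3)))) = √(-164 + 8*(5 + 12)/((5 + 12) - 1*21*(-1 + (5 + 12)))) = √(-164 + 8*17/(17 - 1*21*(-1 + 17))) = √(-164 + 8*17/(17 - 1*21*16)) = √(-164 + 8*17/(17 - 336)) = √(-164 + 8*17/(-319)) = √(-164 + 8*17*(-1/319)) = √(-164 - 136/319) = √(-52452/319) = 6*I*√464783/319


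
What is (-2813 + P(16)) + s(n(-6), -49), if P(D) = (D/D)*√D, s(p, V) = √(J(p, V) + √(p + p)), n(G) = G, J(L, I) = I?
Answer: -2809 + √(-49 + 2*I*√3) ≈ -2808.8 + 7.0044*I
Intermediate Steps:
s(p, V) = √(V + √2*√p) (s(p, V) = √(V + √(p + p)) = √(V + √(2*p)) = √(V + √2*√p))
P(D) = √D (P(D) = 1*√D = √D)
(-2813 + P(16)) + s(n(-6), -49) = (-2813 + √16) + √(-49 + √2*√(-6)) = (-2813 + 4) + √(-49 + √2*(I*√6)) = -2809 + √(-49 + 2*I*√3)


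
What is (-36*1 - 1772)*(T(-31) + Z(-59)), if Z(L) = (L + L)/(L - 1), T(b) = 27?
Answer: -785576/15 ≈ -52372.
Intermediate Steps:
Z(L) = 2*L/(-1 + L) (Z(L) = (2*L)/(-1 + L) = 2*L/(-1 + L))
(-36*1 - 1772)*(T(-31) + Z(-59)) = (-36*1 - 1772)*(27 + 2*(-59)/(-1 - 59)) = (-36 - 1772)*(27 + 2*(-59)/(-60)) = -1808*(27 + 2*(-59)*(-1/60)) = -1808*(27 + 59/30) = -1808*869/30 = -785576/15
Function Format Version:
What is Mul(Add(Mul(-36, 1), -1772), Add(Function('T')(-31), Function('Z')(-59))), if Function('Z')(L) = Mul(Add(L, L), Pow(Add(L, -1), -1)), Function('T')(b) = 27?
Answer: Rational(-785576, 15) ≈ -52372.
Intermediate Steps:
Function('Z')(L) = Mul(2, L, Pow(Add(-1, L), -1)) (Function('Z')(L) = Mul(Mul(2, L), Pow(Add(-1, L), -1)) = Mul(2, L, Pow(Add(-1, L), -1)))
Mul(Add(Mul(-36, 1), -1772), Add(Function('T')(-31), Function('Z')(-59))) = Mul(Add(Mul(-36, 1), -1772), Add(27, Mul(2, -59, Pow(Add(-1, -59), -1)))) = Mul(Add(-36, -1772), Add(27, Mul(2, -59, Pow(-60, -1)))) = Mul(-1808, Add(27, Mul(2, -59, Rational(-1, 60)))) = Mul(-1808, Add(27, Rational(59, 30))) = Mul(-1808, Rational(869, 30)) = Rational(-785576, 15)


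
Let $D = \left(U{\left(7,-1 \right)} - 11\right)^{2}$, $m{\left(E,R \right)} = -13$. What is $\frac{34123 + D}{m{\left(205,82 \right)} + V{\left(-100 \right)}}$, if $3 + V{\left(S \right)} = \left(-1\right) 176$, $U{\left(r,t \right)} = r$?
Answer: $- \frac{34139}{192} \approx -177.81$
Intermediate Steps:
$V{\left(S \right)} = -179$ ($V{\left(S \right)} = -3 - 176 = -179$)
$D = 16$ ($D = \left(7 - 11\right)^{2} = \left(-4\right)^{2} = 16$)
$\frac{34123 + D}{m{\left(205,82 \right)} + V{\left(-100 \right)}} = \frac{34123 + 16}{-13 - 179} = \frac{34139}{-192} = 34139 \left(- \frac{1}{192}\right) = - \frac{34139}{192}$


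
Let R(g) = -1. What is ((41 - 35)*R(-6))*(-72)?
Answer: 432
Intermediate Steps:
((41 - 35)*R(-6))*(-72) = ((41 - 35)*(-1))*(-72) = (6*(-1))*(-72) = -6*(-72) = 432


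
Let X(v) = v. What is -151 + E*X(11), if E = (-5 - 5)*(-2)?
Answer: 69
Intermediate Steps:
E = 20 (E = -10*(-2) = 20)
-151 + E*X(11) = -151 + 20*11 = -151 + 220 = 69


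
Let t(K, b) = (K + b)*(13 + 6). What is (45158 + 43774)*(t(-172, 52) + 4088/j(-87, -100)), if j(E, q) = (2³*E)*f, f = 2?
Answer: -5887757882/29 ≈ -2.0303e+8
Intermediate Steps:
j(E, q) = 16*E (j(E, q) = (2³*E)*2 = (8*E)*2 = 16*E)
t(K, b) = 19*K + 19*b (t(K, b) = (K + b)*19 = 19*K + 19*b)
(45158 + 43774)*(t(-172, 52) + 4088/j(-87, -100)) = (45158 + 43774)*((19*(-172) + 19*52) + 4088/((16*(-87)))) = 88932*((-3268 + 988) + 4088/(-1392)) = 88932*(-2280 + 4088*(-1/1392)) = 88932*(-2280 - 511/174) = 88932*(-397231/174) = -5887757882/29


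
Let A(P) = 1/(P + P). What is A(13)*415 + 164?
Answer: 4679/26 ≈ 179.96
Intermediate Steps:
A(P) = 1/(2*P)
A(13)*415 + 164 = ((½)/13)*415 + 164 = ((½)*(1/13))*415 + 164 = (1/26)*415 + 164 = 415/26 + 164 = 4679/26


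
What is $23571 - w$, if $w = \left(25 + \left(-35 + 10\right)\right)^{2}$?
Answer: $23571$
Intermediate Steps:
$w = 0$ ($w = \left(25 - 25\right)^{2} = 0^{2} = 0$)
$23571 - w = 23571 - 0 = 23571 + 0 = 23571$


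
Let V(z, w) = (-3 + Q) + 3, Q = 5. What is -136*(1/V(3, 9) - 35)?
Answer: 23664/5 ≈ 4732.8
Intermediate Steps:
V(z, w) = 5 (V(z, w) = (-3 + 5) + 3 = 2 + 3 = 5)
-136*(1/V(3, 9) - 35) = -136*(1/5 - 35) = -136*(-174/5) = 23664/5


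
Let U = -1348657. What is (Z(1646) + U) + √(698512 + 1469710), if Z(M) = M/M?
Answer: -1348656 + √2168222 ≈ -1.3472e+6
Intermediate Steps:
Z(M) = 1
(Z(1646) + U) + √(698512 + 1469710) = (1 - 1348657) + √(698512 + 1469710) = -1348656 + √2168222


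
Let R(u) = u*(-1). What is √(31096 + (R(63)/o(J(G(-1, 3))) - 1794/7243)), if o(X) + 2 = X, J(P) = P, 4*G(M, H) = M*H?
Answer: √197534632105030/79673 ≈ 176.40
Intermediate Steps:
G(M, H) = H*M/4 (G(M, H) = (M*H)/4 = (H*M)/4 = H*M/4)
o(X) = -2 + X
R(u) = -u
√(31096 + (R(63)/o(J(G(-1, 3))) - 1794/7243)) = √(31096 + ((-1*63)/(-2 + (¼)*3*(-1)) - 1794/7243)) = √(31096 + (-63/(-2 - ¾) - 1794*1/7243)) = √(31096 + (-63/(-11/4) - 1794/7243)) = √(31096 + (-63*(-4/11) - 1794/7243)) = √(31096 + (252/11 - 1794/7243)) = √(31096 + 1805502/79673) = √(2479317110/79673) = √197534632105030/79673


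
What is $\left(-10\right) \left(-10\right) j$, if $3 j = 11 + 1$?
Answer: $400$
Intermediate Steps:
$j = 4$ ($j = \frac{11 + 1}{3} = \frac{1}{3} \cdot 12 = 4$)
$\left(-10\right) \left(-10\right) j = \left(-10\right) \left(-10\right) 4 = 100 \cdot 4 = 400$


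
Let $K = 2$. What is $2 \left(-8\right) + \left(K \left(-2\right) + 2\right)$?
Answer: $-18$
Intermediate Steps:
$2 \left(-8\right) + \left(K \left(-2\right) + 2\right) = 2 \left(-8\right) + \left(2 \left(-2\right) + 2\right) = -16 + \left(-4 + 2\right) = -16 - 2 = -18$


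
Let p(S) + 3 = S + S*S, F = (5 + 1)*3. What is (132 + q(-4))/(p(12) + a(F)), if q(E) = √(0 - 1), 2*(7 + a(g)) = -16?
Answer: 22/23 + I/138 ≈ 0.95652 + 0.0072464*I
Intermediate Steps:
F = 18 (F = 6*3 = 18)
a(g) = -15 (a(g) = -7 + (½)*(-16) = -7 - 8 = -15)
q(E) = I (q(E) = √(-1) = I)
p(S) = -3 + S + S² (p(S) = -3 + (S + S*S) = -3 + (S + S²) = -3 + S + S²)
(132 + q(-4))/(p(12) + a(F)) = (132 + I)/((-3 + 12 + 12²) - 15) = (132 + I)/((-3 + 12 + 144) - 15) = (132 + I)/(153 - 15) = (132 + I)/138 = (132 + I)*(1/138) = 22/23 + I/138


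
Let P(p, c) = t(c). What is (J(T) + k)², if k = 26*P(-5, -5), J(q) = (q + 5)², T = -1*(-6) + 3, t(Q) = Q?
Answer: 4356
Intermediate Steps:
P(p, c) = c
T = 9 (T = 6 + 3 = 9)
J(q) = (5 + q)²
k = -130 (k = 26*(-5) = -130)
(J(T) + k)² = ((5 + 9)² - 130)² = (14² - 130)² = (196 - 130)² = 66² = 4356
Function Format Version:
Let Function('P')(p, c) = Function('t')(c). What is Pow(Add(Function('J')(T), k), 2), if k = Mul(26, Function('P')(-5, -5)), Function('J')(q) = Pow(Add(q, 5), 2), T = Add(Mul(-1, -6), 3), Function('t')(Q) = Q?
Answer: 4356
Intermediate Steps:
Function('P')(p, c) = c
T = 9 (T = Add(6, 3) = 9)
Function('J')(q) = Pow(Add(5, q), 2)
k = -130 (k = Mul(26, -5) = -130)
Pow(Add(Function('J')(T), k), 2) = Pow(Add(Pow(Add(5, 9), 2), -130), 2) = Pow(Add(Pow(14, 2), -130), 2) = Pow(Add(196, -130), 2) = Pow(66, 2) = 4356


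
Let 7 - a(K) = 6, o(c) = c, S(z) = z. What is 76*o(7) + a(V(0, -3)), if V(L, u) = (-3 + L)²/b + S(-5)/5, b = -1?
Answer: 533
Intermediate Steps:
V(L, u) = -1 - (-3 + L)² (V(L, u) = (-3 + L)²/(-1) - 5/5 = (-3 + L)²*(-1) - 5*⅕ = -(-3 + L)² - 1 = -1 - (-3 + L)²)
a(K) = 1 (a(K) = 7 - 1*6 = 7 - 6 = 1)
76*o(7) + a(V(0, -3)) = 76*7 + 1 = 532 + 1 = 533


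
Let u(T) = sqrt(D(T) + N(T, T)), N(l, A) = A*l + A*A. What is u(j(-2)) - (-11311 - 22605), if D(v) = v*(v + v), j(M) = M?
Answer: 33920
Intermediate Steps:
N(l, A) = A**2 + A*l (N(l, A) = A*l + A**2 = A**2 + A*l)
D(v) = 2*v**2 (D(v) = v*(2*v) = 2*v**2)
u(T) = 2*sqrt(T**2) (u(T) = sqrt(2*T**2 + T*(T + T)) = sqrt(2*T**2 + T*(2*T)) = sqrt(2*T**2 + 2*T**2) = sqrt(4*T**2) = 2*sqrt(T**2))
u(j(-2)) - (-11311 - 22605) = 2*sqrt((-2)**2) - (-11311 - 22605) = 2*sqrt(4) - 1*(-33916) = 2*2 + 33916 = 4 + 33916 = 33920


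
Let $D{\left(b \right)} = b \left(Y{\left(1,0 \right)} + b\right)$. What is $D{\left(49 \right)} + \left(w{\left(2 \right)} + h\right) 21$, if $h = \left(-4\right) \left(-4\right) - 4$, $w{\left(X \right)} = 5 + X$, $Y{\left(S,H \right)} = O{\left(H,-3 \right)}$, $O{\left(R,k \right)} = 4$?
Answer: $2996$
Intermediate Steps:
$Y{\left(S,H \right)} = 4$
$h = 12$ ($h = 16 - 4 = 12$)
$D{\left(b \right)} = b \left(4 + b\right)$
$D{\left(49 \right)} + \left(w{\left(2 \right)} + h\right) 21 = 49 \left(4 + 49\right) + \left(\left(5 + 2\right) + 12\right) 21 = 49 \cdot 53 + \left(7 + 12\right) 21 = 2597 + 19 \cdot 21 = 2597 + 399 = 2996$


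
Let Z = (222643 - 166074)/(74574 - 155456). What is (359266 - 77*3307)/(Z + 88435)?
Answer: 8462441014/7152743101 ≈ 1.1831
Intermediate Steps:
Z = -56569/80882 (Z = 56569/(-80882) = 56569*(-1/80882) = -56569/80882 ≈ -0.69940)
(359266 - 77*3307)/(Z + 88435) = (359266 - 77*3307)/(-56569/80882 + 88435) = (359266 - 254639)/(7152743101/80882) = 104627*(80882/7152743101) = 8462441014/7152743101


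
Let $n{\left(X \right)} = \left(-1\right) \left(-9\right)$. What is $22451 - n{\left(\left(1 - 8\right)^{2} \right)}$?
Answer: $22442$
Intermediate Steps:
$n{\left(X \right)} = 9$
$22451 - n{\left(\left(1 - 8\right)^{2} \right)} = 22451 - 9 = 22442$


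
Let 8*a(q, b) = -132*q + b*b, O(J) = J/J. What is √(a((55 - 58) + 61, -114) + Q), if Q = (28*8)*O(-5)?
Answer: √3566/2 ≈ 29.858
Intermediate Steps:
O(J) = 1
a(q, b) = -33*q/2 + b²/8 (a(q, b) = (-132*q + b*b)/8 = (-132*q + b²)/8 = (b² - 132*q)/8 = -33*q/2 + b²/8)
Q = 224 (Q = (28*8)*1 = 224*1 = 224)
√(a((55 - 58) + 61, -114) + Q) = √((-33*((55 - 58) + 61)/2 + (⅛)*(-114)²) + 224) = √((-33*(-3 + 61)/2 + (⅛)*12996) + 224) = √((-33/2*58 + 3249/2) + 224) = √((-957 + 3249/2) + 224) = √(1335/2 + 224) = √(1783/2) = √3566/2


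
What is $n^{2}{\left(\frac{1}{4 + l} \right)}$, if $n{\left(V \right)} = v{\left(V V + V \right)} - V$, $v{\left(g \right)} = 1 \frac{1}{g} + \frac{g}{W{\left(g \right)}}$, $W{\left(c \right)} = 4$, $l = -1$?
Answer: $\frac{5329}{1296} \approx 4.1119$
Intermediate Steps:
$v{\left(g \right)} = \frac{1}{g} + \frac{g}{4}$ ($v{\left(g \right)} = 1 \frac{1}{g} + \frac{g}{4} = \frac{1}{g} + g \frac{1}{4} = \frac{1}{g} + \frac{g}{4}$)
$n{\left(V \right)} = \frac{1}{V + V^{2}} - \frac{3 V}{4} + \frac{V^{2}}{4}$ ($n{\left(V \right)} = \left(\frac{1}{V V + V} + \frac{V V + V}{4}\right) - V = \left(\frac{1}{V^{2} + V} + \frac{V^{2} + V}{4}\right) - V = \left(\frac{1}{V + V^{2}} + \frac{V + V^{2}}{4}\right) - V = \left(\frac{1}{V + V^{2}} + \left(\frac{V}{4} + \frac{V^{2}}{4}\right)\right) - V = \left(\frac{1}{V + V^{2}} + \frac{V}{4} + \frac{V^{2}}{4}\right) - V = \frac{1}{V + V^{2}} - \frac{3 V}{4} + \frac{V^{2}}{4}$)
$n^{2}{\left(\frac{1}{4 + l} \right)} = \left(\frac{4 + \left(\frac{1}{4 - 1}\right)^{2} \left(1 + \frac{1}{4 - 1}\right) \left(-3 + \frac{1}{4 - 1}\right)}{4 \frac{1}{4 - 1} \left(1 + \frac{1}{4 - 1}\right)}\right)^{2} = \left(\frac{4 + \left(\frac{1}{3}\right)^{2} \left(1 + \frac{1}{3}\right) \left(-3 + \frac{1}{3}\right)}{4 \cdot \frac{1}{3} \left(1 + \frac{1}{3}\right)}\right)^{2} = \left(\frac{\frac{1}{\frac{1}{3}} \left(4 + \frac{\left(1 + \frac{1}{3}\right) \left(-3 + \frac{1}{3}\right)}{9}\right)}{4 \left(1 + \frac{1}{3}\right)}\right)^{2} = \left(\frac{1}{4} \cdot 3 \frac{1}{\frac{4}{3}} \left(4 + \frac{1}{9} \cdot \frac{4}{3} \left(- \frac{8}{3}\right)\right)\right)^{2} = \left(\frac{1}{4} \cdot 3 \cdot \frac{3}{4} \left(4 - \frac{32}{81}\right)\right)^{2} = \left(\frac{1}{4} \cdot 3 \cdot \frac{3}{4} \cdot \frac{292}{81}\right)^{2} = \left(\frac{73}{36}\right)^{2} = \frac{5329}{1296}$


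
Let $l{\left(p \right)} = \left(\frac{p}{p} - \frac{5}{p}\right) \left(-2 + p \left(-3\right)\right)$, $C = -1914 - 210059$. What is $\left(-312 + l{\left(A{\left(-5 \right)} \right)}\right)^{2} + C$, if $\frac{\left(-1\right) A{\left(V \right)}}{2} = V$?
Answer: $-104389$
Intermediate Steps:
$A{\left(V \right)} = - 2 V$
$C = -211973$
$l{\left(p \right)} = \left(1 - \frac{5}{p}\right) \left(-2 - 3 p\right)$
$\left(-312 + l{\left(A{\left(-5 \right)} \right)}\right)^{2} + C = \left(-312 + \left(13 - 3 \left(\left(-2\right) \left(-5\right)\right) + \frac{10}{\left(-2\right) \left(-5\right)}\right)\right)^{2} - 211973 = \left(-312 + \left(13 - 30 + \frac{10}{10}\right)\right)^{2} - 211973 = \left(-312 + \left(13 - 30 + 10 \cdot \frac{1}{10}\right)\right)^{2} - 211973 = \left(-312 + \left(13 - 30 + 1\right)\right)^{2} - 211973 = \left(-312 - 16\right)^{2} - 211973 = \left(-328\right)^{2} - 211973 = 107584 - 211973 = -104389$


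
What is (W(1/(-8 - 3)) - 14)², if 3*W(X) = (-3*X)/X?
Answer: 225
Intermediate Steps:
W(X) = -1 (W(X) = ((-3*X)/X)/3 = (⅓)*(-3) = -1)
(W(1/(-8 - 3)) - 14)² = (-1 - 14)² = (-15)² = 225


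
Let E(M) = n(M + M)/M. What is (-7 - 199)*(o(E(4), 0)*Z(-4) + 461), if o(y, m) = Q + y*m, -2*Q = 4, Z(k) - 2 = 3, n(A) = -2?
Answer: -92906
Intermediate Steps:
Z(k) = 5 (Z(k) = 2 + 3 = 5)
Q = -2 (Q = -1/2*4 = -2)
E(M) = -2/M
o(y, m) = -2 + m*y (o(y, m) = -2 + y*m = -2 + m*y)
(-7 - 199)*(o(E(4), 0)*Z(-4) + 461) = (-7 - 199)*((-2 + 0*(-2/4))*5 + 461) = -206*((-2 + 0*(-2*1/4))*5 + 461) = -206*((-2 + 0*(-1/2))*5 + 461) = -206*((-2 + 0)*5 + 461) = -206*(-2*5 + 461) = -206*(-10 + 461) = -206*451 = -92906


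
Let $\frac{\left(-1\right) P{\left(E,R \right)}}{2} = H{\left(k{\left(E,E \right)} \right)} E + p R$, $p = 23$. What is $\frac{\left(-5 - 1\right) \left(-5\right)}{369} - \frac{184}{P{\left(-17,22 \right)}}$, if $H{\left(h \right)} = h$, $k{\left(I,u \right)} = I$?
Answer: $\frac{6422}{32595} \approx 0.19702$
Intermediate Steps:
$P{\left(E,R \right)} = - 46 R - 2 E^{2}$ ($P{\left(E,R \right)} = - 2 \left(E E + 23 R\right) = - 2 \left(E^{2} + 23 R\right) = - 46 R - 2 E^{2}$)
$\frac{\left(-5 - 1\right) \left(-5\right)}{369} - \frac{184}{P{\left(-17,22 \right)}} = \frac{\left(-5 - 1\right) \left(-5\right)}{369} - \frac{184}{\left(-46\right) 22 - 2 \left(-17\right)^{2}} = \left(-6\right) \left(-5\right) \frac{1}{369} - \frac{184}{-1012 - 578} = 30 \cdot \frac{1}{369} - \frac{184}{-1012 - 578} = \frac{10}{123} - \frac{184}{-1590} = \frac{10}{123} - - \frac{92}{795} = \frac{10}{123} + \frac{92}{795} = \frac{6422}{32595}$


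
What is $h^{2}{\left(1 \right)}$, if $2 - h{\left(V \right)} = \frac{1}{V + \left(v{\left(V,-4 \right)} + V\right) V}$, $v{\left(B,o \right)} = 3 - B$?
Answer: $\frac{49}{16} \approx 3.0625$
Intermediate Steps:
$h{\left(V \right)} = 2 - \frac{1}{4 V}$ ($h{\left(V \right)} = 2 - \frac{1}{V + \left(\left(3 - V\right) + V\right) V} = 2 - \frac{1}{V + 3 V} = 2 - \frac{1}{4 V}$)
$h^{2}{\left(1 \right)} = \left(2 - \frac{1}{4 \cdot 1}\right)^{2} = \left(2 - \frac{1}{4}\right)^{2} = \left(\frac{7}{4}\right)^{2} = \frac{49}{16}$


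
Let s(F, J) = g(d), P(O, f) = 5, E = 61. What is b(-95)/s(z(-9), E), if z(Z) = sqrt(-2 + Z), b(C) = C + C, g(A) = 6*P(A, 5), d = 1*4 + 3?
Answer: -19/3 ≈ -6.3333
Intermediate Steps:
d = 7 (d = 4 + 3 = 7)
g(A) = 30 (g(A) = 6*5 = 30)
b(C) = 2*C
s(F, J) = 30
b(-95)/s(z(-9), E) = (2*(-95))/30 = -190*1/30 = -19/3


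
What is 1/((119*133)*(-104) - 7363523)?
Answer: -1/9009531 ≈ -1.1099e-7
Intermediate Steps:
1/((119*133)*(-104) - 7363523) = 1/(15827*(-104) - 7363523) = 1/(-1646008 - 7363523) = 1/(-9009531) = -1/9009531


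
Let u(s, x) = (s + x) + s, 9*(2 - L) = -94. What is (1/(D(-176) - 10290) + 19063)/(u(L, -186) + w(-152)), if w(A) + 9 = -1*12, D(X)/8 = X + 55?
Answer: -1931501277/18451862 ≈ -104.68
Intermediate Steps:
D(X) = 440 + 8*X (D(X) = 8*(X + 55) = 8*(55 + X) = 440 + 8*X)
w(A) = -21 (w(A) = -9 - 1*12 = -9 - 12 = -21)
L = 112/9 (L = 2 - 1/9*(-94) = 2 + 94/9 = 112/9 ≈ 12.444)
u(s, x) = x + 2*s
(1/(D(-176) - 10290) + 19063)/(u(L, -186) + w(-152)) = (1/((440 + 8*(-176)) - 10290) + 19063)/((-186 + 2*(112/9)) - 21) = (1/((440 - 1408) - 10290) + 19063)/((-186 + 224/9) - 21) = (1/(-968 - 10290) + 19063)/(-1450/9 - 21) = (1/(-11258) + 19063)/(-1639/9) = (-1/11258 + 19063)*(-9/1639) = (214611253/11258)*(-9/1639) = -1931501277/18451862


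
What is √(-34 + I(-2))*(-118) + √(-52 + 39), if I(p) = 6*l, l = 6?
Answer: -118*√2 + I*√13 ≈ -166.88 + 3.6056*I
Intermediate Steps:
I(p) = 36 (I(p) = 6*6 = 36)
√(-34 + I(-2))*(-118) + √(-52 + 39) = √(-34 + 36)*(-118) + √(-52 + 39) = √2*(-118) + √(-13) = -118*√2 + I*√13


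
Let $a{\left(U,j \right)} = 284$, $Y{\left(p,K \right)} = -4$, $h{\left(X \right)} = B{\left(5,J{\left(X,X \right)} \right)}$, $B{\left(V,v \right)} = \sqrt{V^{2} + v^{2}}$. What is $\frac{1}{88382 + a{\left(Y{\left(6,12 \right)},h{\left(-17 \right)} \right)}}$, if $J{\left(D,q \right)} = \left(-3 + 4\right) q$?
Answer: $\frac{1}{88666} \approx 1.1278 \cdot 10^{-5}$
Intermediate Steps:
$J{\left(D,q \right)} = q$ ($J{\left(D,q \right)} = 1 q = q$)
$h{\left(X \right)} = \sqrt{25 + X^{2}}$ ($h{\left(X \right)} = \sqrt{5^{2} + X^{2}} = \sqrt{25 + X^{2}}$)
$\frac{1}{88382 + a{\left(Y{\left(6,12 \right)},h{\left(-17 \right)} \right)}} = \frac{1}{88382 + 284} = \frac{1}{88666}$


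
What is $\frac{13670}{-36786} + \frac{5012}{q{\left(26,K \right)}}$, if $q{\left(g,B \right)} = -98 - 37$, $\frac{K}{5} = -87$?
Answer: $- \frac{31036147}{827685} \approx -37.498$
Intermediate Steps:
$K = -435$ ($K = 5 \left(-87\right) = -435$)
$q{\left(g,B \right)} = -135$ ($q{\left(g,B \right)} = -98 - 37 = -135$)
$\frac{13670}{-36786} + \frac{5012}{q{\left(26,K \right)}} = \frac{13670}{-36786} + \frac{5012}{-135} = 13670 \left(- \frac{1}{36786}\right) + 5012 \left(- \frac{1}{135}\right) = - \frac{6835}{18393} - \frac{5012}{135} = - \frac{31036147}{827685}$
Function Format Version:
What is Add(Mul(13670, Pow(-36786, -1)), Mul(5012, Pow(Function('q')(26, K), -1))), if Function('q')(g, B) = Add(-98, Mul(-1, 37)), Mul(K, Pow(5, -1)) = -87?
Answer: Rational(-31036147, 827685) ≈ -37.498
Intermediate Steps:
K = -435 (K = Mul(5, -87) = -435)
Function('q')(g, B) = -135 (Function('q')(g, B) = Add(-98, -37) = -135)
Add(Mul(13670, Pow(-36786, -1)), Mul(5012, Pow(Function('q')(26, K), -1))) = Add(Mul(13670, Pow(-36786, -1)), Mul(5012, Pow(-135, -1))) = Add(Mul(13670, Rational(-1, 36786)), Mul(5012, Rational(-1, 135))) = Add(Rational(-6835, 18393), Rational(-5012, 135)) = Rational(-31036147, 827685)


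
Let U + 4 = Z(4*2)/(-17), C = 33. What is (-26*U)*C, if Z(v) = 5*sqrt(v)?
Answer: 3432 + 8580*sqrt(2)/17 ≈ 4145.8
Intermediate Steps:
U = -4 - 10*sqrt(2)/17 (U = -4 + (5*sqrt(4*2))/(-17) = -4 + (5*sqrt(8))*(-1/17) = -4 + (5*(2*sqrt(2)))*(-1/17) = -4 + (10*sqrt(2))*(-1/17) = -4 - 10*sqrt(2)/17 ≈ -4.8319)
(-26*U)*C = -26*(-4 - 10*sqrt(2)/17)*33 = (104 + 260*sqrt(2)/17)*33 = 3432 + 8580*sqrt(2)/17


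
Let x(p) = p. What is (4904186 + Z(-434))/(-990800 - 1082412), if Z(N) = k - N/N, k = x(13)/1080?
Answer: -5296519813/2239068960 ≈ -2.3655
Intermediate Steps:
k = 13/1080 ≈ 0.012037
Z(N) = -1067/1080 (Z(N) = 13/1080 - N/N = 13/1080 - 1*1 = 13/1080 - 1 = -1067/1080)
(4904186 + Z(-434))/(-990800 - 1082412) = (4904186 - 1067/1080)/(-990800 - 1082412) = (5296519813/1080)/(-2073212) = (5296519813/1080)*(-1/2073212) = -5296519813/2239068960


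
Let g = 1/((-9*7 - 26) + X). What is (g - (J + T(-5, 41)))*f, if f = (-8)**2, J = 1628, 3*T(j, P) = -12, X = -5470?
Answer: -577780288/5559 ≈ -1.0394e+5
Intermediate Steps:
T(j, P) = -4 (T(j, P) = (1/3)*(-12) = -4)
g = -1/5559 (g = 1/((-9*7 - 26) - 5470) = 1/((-63 - 26) - 5470) = 1/(-89 - 5470) = 1/(-5559) = -1/5559 ≈ -0.00017989)
f = 64
(g - (J + T(-5, 41)))*f = (-1/5559 - (1628 - 4))*64 = (-1/5559 - 1*1624)*64 = (-1/5559 - 1624)*64 = -9027817/5559*64 = -577780288/5559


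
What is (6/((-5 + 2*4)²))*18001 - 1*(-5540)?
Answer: 52622/3 ≈ 17541.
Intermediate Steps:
(6/((-5 + 2*4)²))*18001 - 1*(-5540) = (6/((-5 + 8)²))*18001 + 5540 = (6/(3²))*18001 + 5540 = (6/9)*18001 + 5540 = (6*(⅑))*18001 + 5540 = (⅔)*18001 + 5540 = 36002/3 + 5540 = 52622/3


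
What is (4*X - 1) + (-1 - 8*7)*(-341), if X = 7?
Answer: 19464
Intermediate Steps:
(4*X - 1) + (-1 - 8*7)*(-341) = (4*7 - 1) + (-1 - 8*7)*(-341) = (28 - 1) + (-1 - 56)*(-341) = 27 - 57*(-341) = 27 + 19437 = 19464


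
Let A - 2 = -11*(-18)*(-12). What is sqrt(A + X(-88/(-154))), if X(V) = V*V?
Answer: I*sqrt(116310)/7 ≈ 48.72*I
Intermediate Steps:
X(V) = V**2
A = -2374 (A = 2 - 11*(-18)*(-12) = 2 + 198*(-12) = 2 - 2376 = -2374)
sqrt(A + X(-88/(-154))) = sqrt(-2374 + (-88/(-154))**2) = sqrt(-2374 + (-88*(-1/154))**2) = sqrt(-2374 + (4/7)**2) = sqrt(-2374 + 16/49) = sqrt(-116310/49) = I*sqrt(116310)/7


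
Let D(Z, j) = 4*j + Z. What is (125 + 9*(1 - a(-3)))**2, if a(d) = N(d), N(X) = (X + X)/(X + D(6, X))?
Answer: 16384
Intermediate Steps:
D(Z, j) = Z + 4*j
N(X) = 2*X/(6 + 5*X) (N(X) = (X + X)/(X + (6 + 4*X)) = (2*X)/(6 + 5*X) = 2*X/(6 + 5*X))
a(d) = 2*d/(6 + 5*d)
(125 + 9*(1 - a(-3)))**2 = (125 + 9*(1 - 2*(-3)/(6 + 5*(-3))))**2 = (125 + 9*(1 - 2*(-3)/(6 - 15)))**2 = (125 + 9*(1 - 2*(-3)/(-9)))**2 = (125 + 9*(1 - 2*(-3)*(-1)/9))**2 = (125 + 9*(1 - 1*2/3))**2 = (125 + 9*(1 - 2/3))**2 = (125 + 9*(1/3))**2 = (125 + 3)**2 = 128**2 = 16384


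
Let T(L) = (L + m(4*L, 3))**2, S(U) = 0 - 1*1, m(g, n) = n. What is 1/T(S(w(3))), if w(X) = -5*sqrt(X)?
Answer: 1/4 ≈ 0.25000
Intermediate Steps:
S(U) = -1 (S(U) = 0 - 1 = -1)
T(L) = (3 + L)**2 (T(L) = (L + 3)**2 = (3 + L)**2)
1/T(S(w(3))) = 1/((3 - 1)**2) = 1/(2**2) = 1/4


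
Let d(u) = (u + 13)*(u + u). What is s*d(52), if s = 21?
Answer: 141960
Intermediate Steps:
d(u) = 2*u*(13 + u) (d(u) = (13 + u)*(2*u) = 2*u*(13 + u))
s*d(52) = 21*(2*52*(13 + 52)) = 21*(2*52*65) = 21*6760 = 141960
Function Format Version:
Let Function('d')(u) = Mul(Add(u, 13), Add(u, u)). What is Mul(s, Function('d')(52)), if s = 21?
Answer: 141960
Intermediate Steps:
Function('d')(u) = Mul(2, u, Add(13, u)) (Function('d')(u) = Mul(Add(13, u), Mul(2, u)) = Mul(2, u, Add(13, u)))
Mul(s, Function('d')(52)) = Mul(21, Mul(2, 52, Add(13, 52))) = Mul(21, Mul(2, 52, 65)) = Mul(21, 6760) = 141960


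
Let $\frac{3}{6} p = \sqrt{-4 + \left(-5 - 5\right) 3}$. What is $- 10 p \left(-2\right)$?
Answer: $40 i \sqrt{34} \approx 233.24 i$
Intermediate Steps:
$p = 2 i \sqrt{34}$ ($p = 2 \sqrt{-4 + \left(-5 - 5\right) 3} = 2 \sqrt{-4 - 30} = 2 \sqrt{-34} = 2 i \sqrt{34} \approx 11.662 i$)
$- 10 p \left(-2\right) = - 10 \cdot 2 i \sqrt{34} \left(-2\right) = - 20 i \sqrt{34} \left(-2\right) = 40 i \sqrt{34}$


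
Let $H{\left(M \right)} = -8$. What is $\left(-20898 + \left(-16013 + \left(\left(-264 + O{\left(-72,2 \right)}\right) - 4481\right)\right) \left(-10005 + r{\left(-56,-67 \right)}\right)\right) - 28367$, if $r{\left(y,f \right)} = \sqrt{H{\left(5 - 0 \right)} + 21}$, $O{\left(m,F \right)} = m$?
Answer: $208354885 - 20830 \sqrt{13} \approx 2.0828 \cdot 10^{8}$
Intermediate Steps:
$r{\left(y,f \right)} = \sqrt{13}$ ($r{\left(y,f \right)} = \sqrt{-8 + 21} = \sqrt{13}$)
$\left(-20898 + \left(-16013 + \left(\left(-264 + O{\left(-72,2 \right)}\right) - 4481\right)\right) \left(-10005 + r{\left(-56,-67 \right)}\right)\right) - 28367 = \left(-20898 + \left(-16013 - 4817\right) \left(-10005 + \sqrt{13}\right)\right) - 28367 = \left(-20898 - 20830 \left(-10005 + \sqrt{13}\right)\right) - 28367 = \left(-20898 + \left(208404150 - 20830 \sqrt{13}\right)\right) - 28367 = \left(208383252 - 20830 \sqrt{13}\right) - 28367 = 208354885 - 20830 \sqrt{13}$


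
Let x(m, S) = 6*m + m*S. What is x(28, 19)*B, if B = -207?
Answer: -144900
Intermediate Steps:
x(m, S) = 6*m + S*m
x(28, 19)*B = (28*(6 + 19))*(-207) = (28*25)*(-207) = 700*(-207) = -144900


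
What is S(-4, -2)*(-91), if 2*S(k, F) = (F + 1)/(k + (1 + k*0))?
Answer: -91/6 ≈ -15.167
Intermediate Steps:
S(k, F) = (1 + F)/(2*(1 + k)) (S(k, F) = ((F + 1)/(k + (1 + k*0)))/2 = ((1 + F)/(k + (1 + 0)))/2 = ((1 + F)/(k + 1))/2 = ((1 + F)/(1 + k))/2 = (1 + F)/(2*(1 + k)))
S(-4, -2)*(-91) = ((1 - 2)/(2*(1 - 4)))*(-91) = ((1/2)*(-1)/(-3))*(-91) = ((1/2)*(-1/3)*(-1))*(-91) = (1/6)*(-91) = -91/6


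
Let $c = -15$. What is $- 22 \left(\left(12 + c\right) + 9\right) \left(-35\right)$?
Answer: $4620$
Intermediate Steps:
$- 22 \left(\left(12 + c\right) + 9\right) \left(-35\right) = - 22 \left(\left(12 - 15\right) + 9\right) \left(-35\right) = - 22 \left(-3 + 9\right) \left(-35\right) = \left(-22\right) 6 \left(-35\right) = \left(-132\right) \left(-35\right) = 4620$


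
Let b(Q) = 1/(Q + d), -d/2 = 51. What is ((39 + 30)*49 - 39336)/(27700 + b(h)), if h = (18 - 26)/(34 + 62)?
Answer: -44044875/33932488 ≈ -1.2980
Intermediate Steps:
d = -102 (d = -2*51 = -102)
h = -1/12 (h = -8/96 = -8*1/96 = -1/12 ≈ -0.083333)
b(Q) = 1/(-102 + Q) (b(Q) = 1/(Q - 102) = 1/(-102 + Q))
((39 + 30)*49 - 39336)/(27700 + b(h)) = ((39 + 30)*49 - 39336)/(27700 + 1/(-102 - 1/12)) = (69*49 - 39336)/(27700 + 1/(-1225/12)) = (3381 - 39336)/(27700 - 12/1225) = -35955/33932488/1225 = -35955*1225/33932488 = -44044875/33932488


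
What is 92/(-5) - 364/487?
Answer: -46624/2435 ≈ -19.147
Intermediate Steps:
92/(-5) - 364/487 = 92*(-⅕) - 364*1/487 = -92/5 - 364/487 = -46624/2435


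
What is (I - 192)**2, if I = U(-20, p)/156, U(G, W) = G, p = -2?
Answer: 56145049/1521 ≈ 36913.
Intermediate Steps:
I = -5/39 (I = -20/156 = -20*1/156 = -5/39 ≈ -0.12821)
(I - 192)**2 = (-5/39 - 192)**2 = (-7493/39)**2 = 56145049/1521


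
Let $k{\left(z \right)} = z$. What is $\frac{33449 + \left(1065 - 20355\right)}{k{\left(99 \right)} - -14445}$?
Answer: $\frac{14159}{14544} \approx 0.97353$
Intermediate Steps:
$\frac{33449 + \left(1065 - 20355\right)}{k{\left(99 \right)} - -14445} = \frac{33449 + \left(1065 - 20355\right)}{99 - -14445} = \frac{33449 - 19290}{99 + 14445} = \frac{14159}{14544}$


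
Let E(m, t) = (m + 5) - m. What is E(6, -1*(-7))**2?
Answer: 25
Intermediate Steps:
E(m, t) = 5 (E(m, t) = (5 + m) - m = 5)
E(6, -1*(-7))**2 = 5**2 = 25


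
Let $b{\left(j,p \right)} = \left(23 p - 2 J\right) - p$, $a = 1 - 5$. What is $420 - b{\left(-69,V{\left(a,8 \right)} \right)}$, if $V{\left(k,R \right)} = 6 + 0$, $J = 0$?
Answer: $288$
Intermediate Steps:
$a = -4$ ($a = 1 - 5 = -4$)
$V{\left(k,R \right)} = 6$
$b{\left(j,p \right)} = 22 p$ ($b{\left(j,p \right)} = \left(23 p - 0\right) - p = \left(23 p + 0\right) - p = 23 p - p = 22 p$)
$420 - b{\left(-69,V{\left(a,8 \right)} \right)} = 420 - 22 \cdot 6 = 420 - 132 = 288$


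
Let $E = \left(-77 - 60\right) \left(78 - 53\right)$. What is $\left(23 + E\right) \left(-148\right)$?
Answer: $503496$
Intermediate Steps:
$E = -3425$ ($E = \left(-137\right) 25 = -3425$)
$\left(23 + E\right) \left(-148\right) = \left(23 - 3425\right) \left(-148\right) = \left(-3402\right) \left(-148\right) = 503496$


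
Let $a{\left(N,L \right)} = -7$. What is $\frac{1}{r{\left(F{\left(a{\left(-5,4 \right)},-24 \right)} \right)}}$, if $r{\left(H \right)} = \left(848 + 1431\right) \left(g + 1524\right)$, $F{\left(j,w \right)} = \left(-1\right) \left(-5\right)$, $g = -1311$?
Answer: $\frac{1}{485427} \approx 2.06 \cdot 10^{-6}$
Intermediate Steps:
$F{\left(j,w \right)} = 5$
$r{\left(H \right)} = 485427$ ($r{\left(H \right)} = \left(848 + 1431\right) \left(-1311 + 1524\right) = 2279 \cdot 213 = 485427$)
$\frac{1}{r{\left(F{\left(a{\left(-5,4 \right)},-24 \right)} \right)}} = \frac{1}{485427}$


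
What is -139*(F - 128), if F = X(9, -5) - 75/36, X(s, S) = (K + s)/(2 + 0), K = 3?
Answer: 206971/12 ≈ 17248.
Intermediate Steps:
X(s, S) = 3/2 + s/2 (X(s, S) = (3 + s)/(2 + 0) = (3 + s)/2 = (3 + s)*(½) = 3/2 + s/2)
F = 47/12 (F = (3/2 + (½)*9) - 75/36 = (3/2 + 9/2) - 75/36 = 6 - 1*25/12 = 6 - 25/12 = 47/12 ≈ 3.9167)
-139*(F - 128) = -139*(47/12 - 128) = -139*(-1489/12) = 206971/12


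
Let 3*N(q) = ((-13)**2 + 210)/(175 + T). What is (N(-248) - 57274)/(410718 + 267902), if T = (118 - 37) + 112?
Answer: -63230117/749196480 ≈ -0.084397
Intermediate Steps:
T = 193 (T = 81 + 112 = 193)
N(q) = 379/1104 (N(q) = (((-13)**2 + 210)/(175 + 193))/3 = ((169 + 210)/368)/3 = (379*(1/368))/3 = (1/3)*(379/368) = 379/1104)
(N(-248) - 57274)/(410718 + 267902) = (379/1104 - 57274)/(410718 + 267902) = -63230117/1104/678620 = -63230117/1104*1/678620 = -63230117/749196480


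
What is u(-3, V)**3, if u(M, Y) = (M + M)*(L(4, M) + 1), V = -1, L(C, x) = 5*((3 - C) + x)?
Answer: 1481544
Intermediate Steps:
L(C, x) = 15 - 5*C + 5*x (L(C, x) = 5*(3 + x - C) = 15 - 5*C + 5*x)
u(M, Y) = 2*M*(-4 + 5*M) (u(M, Y) = (M + M)*((15 - 5*4 + 5*M) + 1) = (2*M)*((15 - 20 + 5*M) + 1) = (2*M)*((-5 + 5*M) + 1) = (2*M)*(-4 + 5*M) = 2*M*(-4 + 5*M))
u(-3, V)**3 = (2*(-3)*(-4 + 5*(-3)))**3 = (2*(-3)*(-4 - 15))**3 = (2*(-3)*(-19))**3 = 114**3 = 1481544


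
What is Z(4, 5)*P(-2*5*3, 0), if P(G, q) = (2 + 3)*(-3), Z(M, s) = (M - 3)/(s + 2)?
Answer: -15/7 ≈ -2.1429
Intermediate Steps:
Z(M, s) = (-3 + M)/(2 + s)
P(G, q) = -15 (P(G, q) = 5*(-3) = -15)
Z(4, 5)*P(-2*5*3, 0) = ((-3 + 4)/(2 + 5))*(-15) = (1/7)*(-15) = -15/7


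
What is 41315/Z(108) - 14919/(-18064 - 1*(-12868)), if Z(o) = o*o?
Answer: 32390663/5050512 ≈ 6.4133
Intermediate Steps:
Z(o) = o**2
41315/Z(108) - 14919/(-18064 - 1*(-12868)) = 41315/(108**2) - 14919/(-18064 - 1*(-12868)) = 41315/11664 - 14919/(-18064 + 12868) = 41315*(1/11664) - 14919/(-5196) = 41315/11664 - 14919*(-1/5196) = 41315/11664 + 4973/1732 = 32390663/5050512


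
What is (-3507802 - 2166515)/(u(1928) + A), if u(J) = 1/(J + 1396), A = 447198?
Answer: -18861429708/1486486153 ≈ -12.689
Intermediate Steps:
u(J) = 1/(1396 + J)
(-3507802 - 2166515)/(u(1928) + A) = (-3507802 - 2166515)/(1/(1396 + 1928) + 447198) = -5674317/(1/3324 + 447198) = -5674317/1486486153/3324 = -5674317*3324/1486486153 = -18861429708/1486486153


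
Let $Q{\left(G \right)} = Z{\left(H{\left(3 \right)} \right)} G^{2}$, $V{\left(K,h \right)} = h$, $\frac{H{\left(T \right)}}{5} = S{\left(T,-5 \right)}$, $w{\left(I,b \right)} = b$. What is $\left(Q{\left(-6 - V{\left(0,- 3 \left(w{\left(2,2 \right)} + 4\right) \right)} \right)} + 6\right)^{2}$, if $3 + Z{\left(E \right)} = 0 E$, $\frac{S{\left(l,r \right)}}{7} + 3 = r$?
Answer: $181476$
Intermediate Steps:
$S{\left(l,r \right)} = -21 + 7 r$
$H{\left(T \right)} = -280$ ($H{\left(T \right)} = 5 \left(-21 + 7 \left(-5\right)\right) = 5 \left(-21 - 35\right) = 5 \left(-56\right) = -280$)
$Z{\left(E \right)} = -3$ ($Z{\left(E \right)} = -3 + 0 E = -3 + 0 = -3$)
$Q{\left(G \right)} = - 3 G^{2}$
$\left(Q{\left(-6 - V{\left(0,- 3 \left(w{\left(2,2 \right)} + 4\right) \right)} \right)} + 6\right)^{2} = \left(- 3 \left(-6 - - 3 \left(2 + 4\right)\right)^{2} + 6\right)^{2} = \left(- 3 \left(-6 - \left(-3\right) 6\right)^{2} + 6\right)^{2} = \left(- 3 \left(-6 - -18\right)^{2} + 6\right)^{2} = \left(- 3 \left(-6 + 18\right)^{2} + 6\right)^{2} = \left(- 3 \cdot 12^{2} + 6\right)^{2} = \left(\left(-3\right) 144 + 6\right)^{2} = \left(-432 + 6\right)^{2} = \left(-426\right)^{2} = 181476$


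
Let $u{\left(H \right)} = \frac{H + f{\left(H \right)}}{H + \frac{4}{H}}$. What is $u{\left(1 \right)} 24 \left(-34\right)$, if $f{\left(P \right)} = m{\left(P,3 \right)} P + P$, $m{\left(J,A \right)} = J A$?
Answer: $-816$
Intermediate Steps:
$m{\left(J,A \right)} = A J$
$f{\left(P \right)} = P + 3 P^{2}$ ($f{\left(P \right)} = 3 P P + P = 3 P^{2} + P = P + 3 P^{2}$)
$u{\left(H \right)} = \frac{H + H \left(1 + 3 H\right)}{H + \frac{4}{H}}$
$u{\left(1 \right)} 24 \left(-34\right) = \frac{1^{2} \left(2 + 3 \cdot 1\right)}{4 + 1^{2}} \cdot 24 \left(-34\right) = 1 \frac{1}{4 + 1} \left(2 + 3\right) 24 \left(-34\right) = 1 \cdot \frac{1}{5} \cdot 5 \cdot 24 \left(-34\right) = 1 \cdot 24 \left(-34\right) = 24 \left(-34\right) = -816$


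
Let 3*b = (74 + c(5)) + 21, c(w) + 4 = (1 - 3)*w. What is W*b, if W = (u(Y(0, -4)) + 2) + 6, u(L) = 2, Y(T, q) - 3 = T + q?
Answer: 270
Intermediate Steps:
Y(T, q) = 3 + T + q (Y(T, q) = 3 + (T + q) = 3 + T + q)
c(w) = -4 - 2*w (c(w) = -4 + (1 - 3)*w = -4 - 2*w)
b = 27 (b = ((74 + (-4 - 2*5)) + 21)/3 = ((74 + (-4 - 10)) + 21)/3 = ((74 - 14) + 21)/3 = (60 + 21)/3 = (1/3)*81 = 27)
W = 10 (W = (2 + 2) + 6 = 4 + 6 = 10)
W*b = 10*27 = 270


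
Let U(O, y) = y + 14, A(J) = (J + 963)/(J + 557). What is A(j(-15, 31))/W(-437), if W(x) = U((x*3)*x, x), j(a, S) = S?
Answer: -71/17766 ≈ -0.0039964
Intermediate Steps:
A(J) = (963 + J)/(557 + J)
U(O, y) = 14 + y
W(x) = 14 + x
A(j(-15, 31))/W(-437) = ((963 + 31)/(557 + 31))/(14 - 437) = (994/588)/(-423) = ((1/588)*994)*(-1/423) = (71/42)*(-1/423) = -71/17766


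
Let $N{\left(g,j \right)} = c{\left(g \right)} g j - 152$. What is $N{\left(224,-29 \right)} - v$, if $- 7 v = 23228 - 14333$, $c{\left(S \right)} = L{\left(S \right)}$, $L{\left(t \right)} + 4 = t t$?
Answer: $- \frac{2281413353}{7} \approx -3.2592 \cdot 10^{8}$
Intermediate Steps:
$L{\left(t \right)} = -4 + t^{2}$ ($L{\left(t \right)} = -4 + t t = -4 + t^{2}$)
$c{\left(S \right)} = -4 + S^{2}$
$N{\left(g,j \right)} = -152 + g j \left(-4 + g^{2}\right)$ ($N{\left(g,j \right)} = \left(-4 + g^{2}\right) g j - 152 = g \left(-4 + g^{2}\right) j - 152 = g j \left(-4 + g^{2}\right) - 152 = -152 + g j \left(-4 + g^{2}\right)$)
$v = - \frac{8895}{7}$ ($v = - \frac{23228 - 14333}{7} = \left(- \frac{1}{7}\right) 8895 = - \frac{8895}{7} \approx -1270.7$)
$N{\left(224,-29 \right)} - v = \left(-152 + 224 \left(-29\right) \left(-4 + 224^{2}\right)\right) - - \frac{8895}{7} = \left(-152 + 224 \left(-29\right) \left(-4 + 50176\right)\right) + \frac{8895}{7} = \left(-152 + 224 \left(-29\right) 50172\right) + \frac{8895}{7} = \left(-152 - 325917312\right) + \frac{8895}{7} = -325917464 + \frac{8895}{7} = - \frac{2281413353}{7}$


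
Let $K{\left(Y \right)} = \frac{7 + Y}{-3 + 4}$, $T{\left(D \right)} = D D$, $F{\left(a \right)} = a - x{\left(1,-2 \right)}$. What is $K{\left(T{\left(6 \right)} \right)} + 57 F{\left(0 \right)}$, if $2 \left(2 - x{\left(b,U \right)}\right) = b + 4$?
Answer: $\frac{143}{2} \approx 71.5$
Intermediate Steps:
$x{\left(b,U \right)} = - \frac{b}{2}$ ($x{\left(b,U \right)} = 2 - \frac{b + 4}{2} = 2 - \frac{4 + b}{2} = 2 - \left(2 + \frac{b}{2}\right) = - \frac{b}{2}$)
$F{\left(a \right)} = \frac{1}{2} + a$ ($F{\left(a \right)} = a - \left(- \frac{1}{2}\right) 1 = a - - \frac{1}{2} = a + \frac{1}{2} = \frac{1}{2} + a$)
$T{\left(D \right)} = D^{2}$
$K{\left(Y \right)} = 7 + Y$ ($K{\left(Y \right)} = \frac{7 + Y}{1} = \left(7 + Y\right) 1 = 7 + Y$)
$K{\left(T{\left(6 \right)} \right)} + 57 F{\left(0 \right)} = \left(7 + 6^{2}\right) + 57 \left(\frac{1}{2} + 0\right) = \left(7 + 36\right) + 57 \cdot \frac{1}{2} = 43 + \frac{57}{2} = \frac{143}{2}$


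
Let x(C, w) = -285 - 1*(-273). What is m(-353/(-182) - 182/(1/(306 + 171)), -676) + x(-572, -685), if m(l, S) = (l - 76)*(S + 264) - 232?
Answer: 3257584958/91 ≈ 3.5798e+7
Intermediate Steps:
m(l, S) = -232 + (-76 + l)*(264 + S) (m(l, S) = (-76 + l)*(264 + S) - 232 = -232 + (-76 + l)*(264 + S))
x(C, w) = -12 (x(C, w) = -285 + 273 = -12)
m(-353/(-182) - 182/(1/(306 + 171)), -676) + x(-572, -685) = (-20296 - 76*(-676) + 264*(-353/(-182) - 182/(1/(306 + 171))) - 676*(-353/(-182) - 182/(1/(306 + 171)))) - 12 = (-20296 + 51376 + 264*(-353*(-1/182) - 182/(1/477)) - 676*(-353*(-1/182) - 182/(1/477))) - 12 = (-20296 + 51376 + 264*(353/182 - 182/1/477) - 676*(353/182 - 182/1/477)) - 12 = (-20296 + 51376 + 264*(353/182 - 182*477) - 676*(353/182 - 182*477)) - 12 = (-20296 + 51376 + 264*(353/182 - 86814) - 676*(353/182 - 86814)) - 12 = (-20296 + 51376 + 264*(-15799795/182) - 676*(-15799795/182)) - 12 = (-20296 + 51376 - 2085572940/91 + 410794670/7) - 12 = 3257586050/91 - 12 = 3257584958/91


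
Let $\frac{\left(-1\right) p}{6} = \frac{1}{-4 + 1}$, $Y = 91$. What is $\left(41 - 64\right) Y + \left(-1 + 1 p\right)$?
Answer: $-2092$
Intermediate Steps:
$p = 2$ ($p = - \frac{6}{-4 + 1} = - \frac{6}{-3} = \left(-6\right) \left(- \frac{1}{3}\right) = 2$)
$\left(41 - 64\right) Y + \left(-1 + 1 p\right) = \left(41 - 64\right) 91 + \left(-1 + 1 \cdot 2\right) = \left(-23\right) 91 + \left(-1 + 2\right) = -2093 + 1 = -2092$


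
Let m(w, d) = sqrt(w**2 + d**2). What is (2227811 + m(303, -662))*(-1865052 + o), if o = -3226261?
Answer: -11342483105843 - 5091313*sqrt(530053) ≈ -1.1346e+13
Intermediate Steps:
m(w, d) = sqrt(d**2 + w**2)
(2227811 + m(303, -662))*(-1865052 + o) = (2227811 + sqrt((-662)**2 + 303**2))*(-1865052 - 3226261) = (2227811 + sqrt(438244 + 91809))*(-5091313) = (2227811 + sqrt(530053))*(-5091313) = -11342483105843 - 5091313*sqrt(530053)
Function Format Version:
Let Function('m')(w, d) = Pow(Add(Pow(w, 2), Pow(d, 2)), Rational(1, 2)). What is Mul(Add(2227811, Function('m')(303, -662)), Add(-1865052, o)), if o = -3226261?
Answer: Add(-11342483105843, Mul(-5091313, Pow(530053, Rational(1, 2)))) ≈ -1.1346e+13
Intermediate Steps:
Function('m')(w, d) = Pow(Add(Pow(d, 2), Pow(w, 2)), Rational(1, 2))
Mul(Add(2227811, Function('m')(303, -662)), Add(-1865052, o)) = Mul(Add(2227811, Pow(Add(Pow(-662, 2), Pow(303, 2)), Rational(1, 2))), Add(-1865052, -3226261)) = Mul(Add(2227811, Pow(Add(438244, 91809), Rational(1, 2))), -5091313) = Mul(Add(2227811, Pow(530053, Rational(1, 2))), -5091313) = Add(-11342483105843, Mul(-5091313, Pow(530053, Rational(1, 2))))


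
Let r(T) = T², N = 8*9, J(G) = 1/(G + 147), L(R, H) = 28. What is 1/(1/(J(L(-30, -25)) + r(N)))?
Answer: 907201/175 ≈ 5184.0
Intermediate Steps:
J(G) = 1/(147 + G)
N = 72
1/(1/(J(L(-30, -25)) + r(N))) = 1/(1/(1/(147 + 28) + 72²)) = 1/(1/(1/175 + 5184)) = 1/(1/(907201/175)) = 1/(175/907201) = 907201/175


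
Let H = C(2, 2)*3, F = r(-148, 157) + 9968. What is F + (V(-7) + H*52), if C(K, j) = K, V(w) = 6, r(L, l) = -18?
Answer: 10268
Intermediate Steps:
F = 9950 (F = -18 + 9968 = 9950)
H = 6 (H = 2*3 = 6)
F + (V(-7) + H*52) = 9950 + (6 + 6*52) = 9950 + (6 + 312) = 9950 + 318 = 10268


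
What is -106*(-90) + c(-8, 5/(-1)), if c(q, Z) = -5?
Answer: 9535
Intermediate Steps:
-106*(-90) + c(-8, 5/(-1)) = -106*(-90) - 5 = 9540 - 5 = 9535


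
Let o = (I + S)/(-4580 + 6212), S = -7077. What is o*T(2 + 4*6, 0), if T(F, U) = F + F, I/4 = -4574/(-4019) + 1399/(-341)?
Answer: -126296706523/559155432 ≈ -225.87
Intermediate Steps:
I = -16251388/1370479 (I = 4*(-4574/(-4019) + 1399/(-341)) = 4*(-4574*(-1/4019) + 1399*(-1/341)) = 4*(4574/4019 - 1399/341) = 4*(-4062847/1370479) = -16251388/1370479 ≈ -11.858)
T(F, U) = 2*F
o = -9715131271/2236621728 (o = (-16251388/1370479 - 7077)/(-4580 + 6212) = -9715131271/1370479/1632 = -9715131271/1370479*1/1632 = -9715131271/2236621728 ≈ -4.3437)
o*T(2 + 4*6, 0) = -9715131271*(2 + 4*6)/1118310864 = -9715131271*(2 + 24)/1118310864 = -9715131271*26/1118310864 = -9715131271/2236621728*52 = -126296706523/559155432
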